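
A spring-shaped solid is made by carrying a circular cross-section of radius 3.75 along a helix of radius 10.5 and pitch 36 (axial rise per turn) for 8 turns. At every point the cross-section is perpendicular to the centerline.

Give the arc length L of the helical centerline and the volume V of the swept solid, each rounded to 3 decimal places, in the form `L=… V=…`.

2πR = 2π·10.5 = 65.973446
per-turn = √(65.973446² + 36²) = √(4352.4955 + 1296) = √5648.4955 = 75.156474
L = 8 × 75.156474 = 601.251790
V = π·3.75² × L = 44.178647 × 601.251790 = 26562.490390

L=601.252 V=26562.490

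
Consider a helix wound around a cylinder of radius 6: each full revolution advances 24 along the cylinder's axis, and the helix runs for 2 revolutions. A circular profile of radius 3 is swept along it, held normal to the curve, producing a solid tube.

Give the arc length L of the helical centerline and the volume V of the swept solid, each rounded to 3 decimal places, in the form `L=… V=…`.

2πR = 2π·6 = 37.699112
per-turn = √(37.699112² + 24²) = √(1421.2230 + 576) = √1997.2230 = 44.690301
L = 2 × 44.690301 = 89.380603
V = π·3² × L = 28.274334 × 89.380603 = 2527.177003

L=89.381 V=2527.177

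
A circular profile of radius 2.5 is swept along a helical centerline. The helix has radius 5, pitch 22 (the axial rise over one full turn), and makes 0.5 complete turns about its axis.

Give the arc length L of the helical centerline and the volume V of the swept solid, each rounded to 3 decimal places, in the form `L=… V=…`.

2πR = 2π·5 = 31.415927
per-turn = √(31.415927² + 22²) = √(986.9604 + 484) = √1470.9604 = 38.353102
L = 0.5 × 38.353102 = 19.176551
V = π·2.5² × L = 19.634954 × 19.176551 = 376.530699

L=19.177 V=376.531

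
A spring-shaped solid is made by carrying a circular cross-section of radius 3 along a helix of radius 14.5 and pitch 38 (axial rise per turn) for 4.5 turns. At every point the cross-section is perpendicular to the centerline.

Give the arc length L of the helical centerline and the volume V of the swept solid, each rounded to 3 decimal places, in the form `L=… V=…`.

2πR = 2π·14.5 = 91.106187
per-turn = √(91.106187² + 38²) = √(8300.3373 + 1444) = √9744.3373 = 98.713410
L = 4.5 × 98.713410 = 444.210345
V = π·3² × L = 28.274334 × 444.210345 = 12559.751600

L=444.210 V=12559.752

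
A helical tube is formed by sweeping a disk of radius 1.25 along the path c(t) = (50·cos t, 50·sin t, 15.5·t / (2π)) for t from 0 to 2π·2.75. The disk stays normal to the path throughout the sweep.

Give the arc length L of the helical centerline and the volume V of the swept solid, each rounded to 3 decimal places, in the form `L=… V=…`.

L=864.989 V=4246.004

2πR = 2π·50 = 314.159265
per-turn = √(314.159265² + 15.5²) = √(98696.0440 + 240.25) = √98936.2940 = 314.541403
L = 2.75 × 314.541403 = 864.988857
V = π·1.25² × L = 4.908739 × 864.988857 = 4246.004125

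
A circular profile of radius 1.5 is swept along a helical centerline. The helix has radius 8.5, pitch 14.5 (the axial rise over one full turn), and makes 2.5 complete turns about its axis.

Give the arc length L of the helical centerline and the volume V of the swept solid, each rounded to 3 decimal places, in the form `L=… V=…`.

2πR = 2π·8.5 = 53.407075
per-turn = √(53.407075² + 14.5²) = √(2852.3157 + 210.25) = √3062.5657 = 55.340452
L = 2.5 × 55.340452 = 138.351131
V = π·1.5² × L = 7.068583 × 138.351131 = 977.946518

L=138.351 V=977.947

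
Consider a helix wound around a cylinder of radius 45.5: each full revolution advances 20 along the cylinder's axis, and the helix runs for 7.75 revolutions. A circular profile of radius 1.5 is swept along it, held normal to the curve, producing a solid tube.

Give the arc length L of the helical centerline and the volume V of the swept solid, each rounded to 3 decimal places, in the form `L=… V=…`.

2πR = 2π·45.5 = 285.884931
per-turn = √(285.884931² + 20²) = √(81730.1940 + 400) = √82130.1940 = 286.583660
L = 7.75 × 286.583660 = 2221.023363
V = π·1.5² × L = 7.068583 × 2221.023363 = 15699.489033

L=2221.023 V=15699.489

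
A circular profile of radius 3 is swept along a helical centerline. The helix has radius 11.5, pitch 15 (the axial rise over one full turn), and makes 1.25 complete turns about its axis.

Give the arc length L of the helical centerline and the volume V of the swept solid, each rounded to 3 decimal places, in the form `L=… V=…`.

2πR = 2π·11.5 = 72.256631
per-turn = √(72.256631² + 15²) = √(5221.0207 + 225) = √5446.0207 = 73.797159
L = 1.25 × 73.797159 = 92.246449
V = π·3² × L = 28.274334 × 92.246449 = 2608.206904

L=92.246 V=2608.207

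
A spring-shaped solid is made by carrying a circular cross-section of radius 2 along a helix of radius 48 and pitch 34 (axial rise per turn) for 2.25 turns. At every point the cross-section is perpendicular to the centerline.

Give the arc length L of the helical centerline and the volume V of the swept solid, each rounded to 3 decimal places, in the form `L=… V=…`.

2πR = 2π·48 = 301.592895
per-turn = √(301.592895² + 34²) = √(90958.2742 + 1156) = √92114.2742 = 303.503335
L = 2.25 × 303.503335 = 682.882503
V = π·2² × L = 12.566371 × 682.882503 = 8581.354619

L=682.883 V=8581.355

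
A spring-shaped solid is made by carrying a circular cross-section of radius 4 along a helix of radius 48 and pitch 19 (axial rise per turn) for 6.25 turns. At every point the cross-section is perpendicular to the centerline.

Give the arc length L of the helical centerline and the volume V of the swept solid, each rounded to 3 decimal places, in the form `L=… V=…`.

2πR = 2π·48 = 301.592895
per-turn = √(301.592895² + 19²) = √(90958.2742 + 361) = √91319.2742 = 302.190791
L = 6.25 × 302.190791 = 1888.692444
V = π·4² × L = 50.265482 × 1888.692444 = 94936.036896

L=1888.692 V=94936.037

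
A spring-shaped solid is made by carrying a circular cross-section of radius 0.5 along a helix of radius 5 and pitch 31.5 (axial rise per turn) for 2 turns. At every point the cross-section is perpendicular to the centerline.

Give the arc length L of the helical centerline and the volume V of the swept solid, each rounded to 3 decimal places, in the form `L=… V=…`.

L=88.977 V=69.882

2πR = 2π·5 = 31.415927
per-turn = √(31.415927² + 31.5²) = √(986.9604 + 992.25) = √1979.2104 = 44.488318
L = 2 × 44.488318 = 88.976636
V = π·0.5² × L = 0.785398 × 88.976636 = 69.882087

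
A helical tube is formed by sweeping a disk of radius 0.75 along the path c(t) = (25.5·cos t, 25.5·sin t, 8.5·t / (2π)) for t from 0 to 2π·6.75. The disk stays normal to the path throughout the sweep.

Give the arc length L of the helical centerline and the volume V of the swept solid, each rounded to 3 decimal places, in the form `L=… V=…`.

L=1083.014 V=1913.844

2πR = 2π·25.5 = 160.221225
per-turn = √(160.221225² + 8.5²) = √(25670.8410 + 72.25) = √25743.0910 = 160.446536
L = 6.75 × 160.446536 = 1083.014121
V = π·0.75² × L = 1.767146 × 1083.014121 = 1913.843928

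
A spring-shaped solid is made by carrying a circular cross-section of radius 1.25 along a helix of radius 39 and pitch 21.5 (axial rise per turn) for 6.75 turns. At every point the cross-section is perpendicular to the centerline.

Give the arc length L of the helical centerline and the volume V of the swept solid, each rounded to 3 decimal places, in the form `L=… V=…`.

L=1660.403 V=8150.484

2πR = 2π·39 = 245.044227
per-turn = √(245.044227² + 21.5²) = √(60046.6732 + 462.25) = √60508.9232 = 245.985616
L = 6.75 × 245.985616 = 1660.402907
V = π·1.25² × L = 4.908739 × 1660.402907 = 8150.483708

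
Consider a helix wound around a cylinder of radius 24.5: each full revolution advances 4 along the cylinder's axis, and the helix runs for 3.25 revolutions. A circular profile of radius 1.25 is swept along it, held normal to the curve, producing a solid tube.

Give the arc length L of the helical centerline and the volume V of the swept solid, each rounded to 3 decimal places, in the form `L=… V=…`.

L=500.468 V=2456.664

2πR = 2π·24.5 = 153.938040
per-turn = √(153.938040² + 4²) = √(23696.9202 + 16) = √23712.9202 = 153.990000
L = 3.25 × 153.990000 = 500.467501
V = π·1.25² × L = 4.908739 × 500.467501 = 2456.664099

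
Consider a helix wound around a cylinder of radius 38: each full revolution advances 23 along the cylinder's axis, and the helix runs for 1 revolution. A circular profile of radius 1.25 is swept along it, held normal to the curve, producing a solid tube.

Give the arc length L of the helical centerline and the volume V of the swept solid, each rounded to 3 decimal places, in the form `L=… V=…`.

L=239.866 V=1177.441

2πR = 2π·38 = 238.761042
per-turn = √(238.761042² + 23²) = √(57006.8350 + 529) = √57535.8350 = 239.866286
L = 1 × 239.866286 = 239.866286
V = π·1.25² × L = 4.908739 × 239.866286 = 1177.440877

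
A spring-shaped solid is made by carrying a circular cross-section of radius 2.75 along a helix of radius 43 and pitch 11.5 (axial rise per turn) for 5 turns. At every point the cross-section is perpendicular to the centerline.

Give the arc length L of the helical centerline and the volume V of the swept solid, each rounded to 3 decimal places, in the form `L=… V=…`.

L=1352.108 V=32123.781

2πR = 2π·43 = 270.176968
per-turn = √(270.176968² + 11.5²) = √(72995.5942 + 132.25) = √73127.8442 = 270.421604
L = 5 × 270.421604 = 1352.108022
V = π·2.75² × L = 23.758294 × 1352.108022 = 32123.780510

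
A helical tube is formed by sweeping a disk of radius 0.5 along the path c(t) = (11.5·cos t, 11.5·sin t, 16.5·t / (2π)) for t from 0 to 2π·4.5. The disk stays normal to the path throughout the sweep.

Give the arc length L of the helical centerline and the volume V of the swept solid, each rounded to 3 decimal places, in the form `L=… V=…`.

2πR = 2π·11.5 = 72.256631
per-turn = √(72.256631² + 16.5²) = √(5221.0207 + 272.25) = √5493.2707 = 74.116602
L = 4.5 × 74.116602 = 333.524710
V = π·0.5² × L = 0.785398 × 333.524710 = 261.949695

L=333.525 V=261.950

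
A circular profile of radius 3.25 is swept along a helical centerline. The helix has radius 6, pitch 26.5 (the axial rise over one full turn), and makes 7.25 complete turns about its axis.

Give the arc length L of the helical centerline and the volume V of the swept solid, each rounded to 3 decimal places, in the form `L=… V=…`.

L=334.088 V=11086.079

2πR = 2π·6 = 37.699112
per-turn = √(37.699112² + 26.5²) = √(1421.2230 + 702.25) = √2123.4730 = 46.081157
L = 7.25 × 46.081157 = 334.088389
V = π·3.25² × L = 33.183072 × 334.088389 = 11086.079185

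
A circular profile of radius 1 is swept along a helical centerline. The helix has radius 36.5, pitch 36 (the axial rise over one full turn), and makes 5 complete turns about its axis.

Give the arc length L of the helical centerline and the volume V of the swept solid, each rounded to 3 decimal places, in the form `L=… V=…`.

2πR = 2π·36.5 = 229.336264
per-turn = √(229.336264² + 36²) = √(52595.1219 + 1296) = √53891.1219 = 232.144614
L = 5 × 232.144614 = 1160.723070
V = π·1² × L = 3.141593 × 1160.723070 = 3646.519071

L=1160.723 V=3646.519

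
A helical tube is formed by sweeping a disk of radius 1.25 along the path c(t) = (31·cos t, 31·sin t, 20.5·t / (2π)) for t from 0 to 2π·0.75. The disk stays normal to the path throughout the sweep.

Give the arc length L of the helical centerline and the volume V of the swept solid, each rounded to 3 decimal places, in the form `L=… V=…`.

L=146.891 V=721.049

2πR = 2π·31 = 194.778745
per-turn = √(194.778745² + 20.5²) = √(37938.7593 + 420.25) = √38359.0093 = 195.854562
L = 0.75 × 195.854562 = 146.890921
V = π·1.25² × L = 4.908739 × 146.890921 = 721.049123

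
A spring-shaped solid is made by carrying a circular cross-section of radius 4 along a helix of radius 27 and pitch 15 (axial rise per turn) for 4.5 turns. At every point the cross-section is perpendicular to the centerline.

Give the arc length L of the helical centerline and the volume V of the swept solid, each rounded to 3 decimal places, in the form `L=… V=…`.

2πR = 2π·27 = 169.646003
per-turn = √(169.646003² + 15²) = √(28779.7664 + 225) = √29004.7664 = 170.307858
L = 4.5 × 170.307858 = 766.385360
V = π·4² × L = 50.265482 × 766.385360 = 38522.729877

L=766.385 V=38522.730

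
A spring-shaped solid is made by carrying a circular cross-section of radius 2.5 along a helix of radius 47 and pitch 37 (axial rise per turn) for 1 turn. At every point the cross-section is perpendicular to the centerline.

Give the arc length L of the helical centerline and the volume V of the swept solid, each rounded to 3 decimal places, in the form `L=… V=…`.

L=297.619 V=5843.727

2πR = 2π·47 = 295.309709
per-turn = √(295.309709² + 37²) = √(87207.8245 + 1369) = √88576.8245 = 297.618589
L = 1 × 297.618589 = 297.618589
V = π·2.5² × L = 19.634954 × 297.618589 = 5843.727329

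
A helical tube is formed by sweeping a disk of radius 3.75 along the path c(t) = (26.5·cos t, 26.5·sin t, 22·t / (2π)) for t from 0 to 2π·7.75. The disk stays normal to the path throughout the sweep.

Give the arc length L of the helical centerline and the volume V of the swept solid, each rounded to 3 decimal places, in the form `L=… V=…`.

2πR = 2π·26.5 = 166.504411
per-turn = √(166.504411² + 22²) = √(27723.7188 + 484) = √28207.7188 = 167.951537
L = 7.75 × 167.951537 = 1301.624411
V = π·3.75² × L = 44.178647 × 1301.624411 = 57504.004993

L=1301.624 V=57504.005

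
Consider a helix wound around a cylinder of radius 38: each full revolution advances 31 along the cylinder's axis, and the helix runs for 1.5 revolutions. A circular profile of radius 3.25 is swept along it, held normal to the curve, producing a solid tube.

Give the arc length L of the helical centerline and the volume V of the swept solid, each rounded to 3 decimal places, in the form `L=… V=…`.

2πR = 2π·38 = 238.761042
per-turn = √(238.761042² + 31²) = √(57006.8350 + 961) = √57967.8350 = 240.765103
L = 1.5 × 240.765103 = 361.147655
V = π·3.25² × L = 33.183072 × 361.147655 = 11983.988788

L=361.148 V=11983.989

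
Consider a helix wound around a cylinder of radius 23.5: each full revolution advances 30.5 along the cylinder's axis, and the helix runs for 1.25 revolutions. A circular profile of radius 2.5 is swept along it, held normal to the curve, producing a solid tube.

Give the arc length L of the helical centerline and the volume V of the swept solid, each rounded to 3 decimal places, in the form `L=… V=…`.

L=188.465 V=3700.502

2πR = 2π·23.5 = 147.654855
per-turn = √(147.654855² + 30.5²) = √(21801.9561 + 930.25) = √22732.2061 = 150.772034
L = 1.25 × 150.772034 = 188.465042
V = π·2.5² × L = 19.634954 × 188.465042 = 3700.502447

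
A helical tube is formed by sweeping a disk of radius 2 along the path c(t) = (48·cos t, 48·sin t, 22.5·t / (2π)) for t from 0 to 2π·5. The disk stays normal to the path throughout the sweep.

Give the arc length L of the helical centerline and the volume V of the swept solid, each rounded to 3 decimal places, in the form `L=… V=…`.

L=1512.155 V=19002.302

2πR = 2π·48 = 301.592895
per-turn = √(301.592895² + 22.5²) = √(90958.2742 + 506.25) = √91464.5242 = 302.431024
L = 5 × 302.431024 = 1512.155119
V = π·2² × L = 12.566371 × 1512.155119 = 19002.301652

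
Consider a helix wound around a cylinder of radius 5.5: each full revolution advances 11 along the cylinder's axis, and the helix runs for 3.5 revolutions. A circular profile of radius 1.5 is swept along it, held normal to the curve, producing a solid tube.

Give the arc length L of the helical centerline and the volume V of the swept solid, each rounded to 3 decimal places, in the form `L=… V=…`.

2πR = 2π·5.5 = 34.557519
per-turn = √(34.557519² + 11²) = √(1194.2221 + 121) = √1315.2221 = 36.265991
L = 3.5 × 36.265991 = 126.930970
V = π·1.5² × L = 7.068583 × 126.930970 = 897.222156

L=126.931 V=897.222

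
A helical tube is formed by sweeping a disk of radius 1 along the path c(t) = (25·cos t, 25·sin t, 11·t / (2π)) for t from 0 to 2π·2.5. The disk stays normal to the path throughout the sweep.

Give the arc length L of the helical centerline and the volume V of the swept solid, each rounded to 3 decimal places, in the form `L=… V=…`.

L=393.661 V=1236.722

2πR = 2π·25 = 157.079633
per-turn = √(157.079633² + 11²) = √(24674.0110 + 121) = √24795.0110 = 157.464317
L = 2.5 × 157.464317 = 393.660792
V = π·1² × L = 3.141593 × 393.660792 = 1236.721851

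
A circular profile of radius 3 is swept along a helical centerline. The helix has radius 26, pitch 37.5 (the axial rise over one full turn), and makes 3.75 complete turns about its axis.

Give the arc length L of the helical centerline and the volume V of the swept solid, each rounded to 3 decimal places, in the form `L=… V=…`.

L=628.544 V=17771.653

2πR = 2π·26 = 163.362818
per-turn = √(163.362818² + 37.5²) = √(26687.4103 + 1406.25) = √28093.6603 = 167.611635
L = 3.75 × 167.611635 = 628.543633
V = π·3² × L = 28.274334 × 628.543633 = 17771.652525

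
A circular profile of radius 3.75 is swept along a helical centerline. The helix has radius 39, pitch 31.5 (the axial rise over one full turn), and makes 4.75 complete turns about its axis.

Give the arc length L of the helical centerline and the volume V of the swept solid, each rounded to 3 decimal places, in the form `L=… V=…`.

L=1173.538 V=51845.307

2πR = 2π·39 = 245.044227
per-turn = √(245.044227² + 31.5²) = √(60046.6732 + 992.25) = √61038.9232 = 247.060566
L = 4.75 × 247.060566 = 1173.537688
V = π·3.75² × L = 44.178647 × 1173.537688 = 51845.306878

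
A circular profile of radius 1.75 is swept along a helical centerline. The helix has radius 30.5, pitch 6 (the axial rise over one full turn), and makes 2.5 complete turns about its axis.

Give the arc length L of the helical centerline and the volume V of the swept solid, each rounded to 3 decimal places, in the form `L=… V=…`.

2πR = 2π·30.5 = 191.637152
per-turn = √(191.637152² + 6²) = √(36724.7980 + 36) = √36760.7980 = 191.731056
L = 2.5 × 191.731056 = 479.327641
V = π·1.75² × L = 9.621128 × 479.327641 = 4611.672348

L=479.328 V=4611.672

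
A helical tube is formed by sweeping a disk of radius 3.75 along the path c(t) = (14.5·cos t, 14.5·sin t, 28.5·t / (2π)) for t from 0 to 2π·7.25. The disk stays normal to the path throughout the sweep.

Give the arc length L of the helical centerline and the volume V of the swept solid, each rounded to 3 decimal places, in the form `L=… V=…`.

L=692.084 V=30575.338

2πR = 2π·14.5 = 91.106187
per-turn = √(91.106187² + 28.5²) = √(8300.3373 + 812.25) = √9112.5873 = 95.459873
L = 7.25 × 95.459873 = 692.084077
V = π·3.75² × L = 44.178647 × 692.084077 = 30575.337931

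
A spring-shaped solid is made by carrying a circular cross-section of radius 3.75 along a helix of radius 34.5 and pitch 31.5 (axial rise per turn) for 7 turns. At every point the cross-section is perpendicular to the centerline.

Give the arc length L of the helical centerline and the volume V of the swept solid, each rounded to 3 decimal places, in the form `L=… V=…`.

2πR = 2π·34.5 = 216.769893
per-turn = √(216.769893² + 31.5²) = √(46989.1866 + 992.25) = √47981.4366 = 219.046654
L = 7 × 219.046654 = 1533.326577
V = π·3.75² × L = 44.178647 × 1533.326577 = 67740.293099

L=1533.327 V=67740.293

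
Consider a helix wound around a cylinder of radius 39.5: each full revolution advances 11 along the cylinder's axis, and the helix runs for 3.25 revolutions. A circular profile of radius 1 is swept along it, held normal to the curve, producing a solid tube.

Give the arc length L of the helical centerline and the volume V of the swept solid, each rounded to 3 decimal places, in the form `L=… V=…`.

2πR = 2π·39.5 = 248.185820
per-turn = √(248.185820² + 11²) = √(61596.2011 + 121) = √61717.2011 = 248.429469
L = 3.25 × 248.429469 = 807.395774
V = π·1² × L = 3.141593 × 807.395774 = 2536.508633

L=807.396 V=2536.509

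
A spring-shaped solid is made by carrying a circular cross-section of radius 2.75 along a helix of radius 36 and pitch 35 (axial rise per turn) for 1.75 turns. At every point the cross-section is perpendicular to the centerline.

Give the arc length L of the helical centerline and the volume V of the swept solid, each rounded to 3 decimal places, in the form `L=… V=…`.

L=400.551 V=9516.417

2πR = 2π·36 = 226.194671
per-turn = √(226.194671² + 35²) = √(51164.0292 + 1225) = √52389.0292 = 228.886499
L = 1.75 × 228.886499 = 400.551372
V = π·2.75² × L = 23.758294 × 400.551372 = 9516.417446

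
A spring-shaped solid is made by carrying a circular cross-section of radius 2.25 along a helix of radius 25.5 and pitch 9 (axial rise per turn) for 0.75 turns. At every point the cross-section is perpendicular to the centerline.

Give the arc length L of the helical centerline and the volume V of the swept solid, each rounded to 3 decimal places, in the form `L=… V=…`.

2πR = 2π·25.5 = 160.221225
per-turn = √(160.221225² + 9²) = √(25670.8410 + 81) = √25751.8410 = 160.473802
L = 0.75 × 160.473802 = 120.355351
V = π·2.25² × L = 15.904313 × 120.355351 = 1914.169155

L=120.355 V=1914.169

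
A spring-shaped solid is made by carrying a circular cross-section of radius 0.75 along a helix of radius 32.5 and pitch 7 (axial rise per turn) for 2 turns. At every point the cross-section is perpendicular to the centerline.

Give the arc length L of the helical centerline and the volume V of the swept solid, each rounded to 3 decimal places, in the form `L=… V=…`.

2πR = 2π·32.5 = 204.203522
per-turn = √(204.203522² + 7²) = √(41699.0786 + 49) = √41748.0786 = 204.323466
L = 2 × 204.323466 = 408.646931
V = π·0.75² × L = 1.767146 × 408.646931 = 722.138736

L=408.647 V=722.139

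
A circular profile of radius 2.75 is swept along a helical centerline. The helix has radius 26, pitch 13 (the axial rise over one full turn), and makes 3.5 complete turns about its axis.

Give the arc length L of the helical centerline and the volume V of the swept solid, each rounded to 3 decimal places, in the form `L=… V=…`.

2πR = 2π·26 = 163.362818
per-turn = √(163.362818² + 13²) = √(26687.4103 + 169) = √26856.4103 = 163.879255
L = 3.5 × 163.879255 = 573.577393
V = π·2.75² × L = 23.758294 × 573.577393 = 13627.220597

L=573.577 V=13627.221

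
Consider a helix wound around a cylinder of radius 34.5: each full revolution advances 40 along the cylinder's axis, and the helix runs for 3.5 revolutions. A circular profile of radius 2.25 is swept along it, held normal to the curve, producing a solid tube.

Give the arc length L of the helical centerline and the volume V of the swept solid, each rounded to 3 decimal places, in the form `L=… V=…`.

2πR = 2π·34.5 = 216.769893
per-turn = √(216.769893² + 40²) = √(46989.1866 + 1600) = √48589.1866 = 220.429550
L = 3.5 × 220.429550 = 771.503425
V = π·2.25² × L = 15.904313 × 771.503425 = 12270.231809

L=771.503 V=12270.232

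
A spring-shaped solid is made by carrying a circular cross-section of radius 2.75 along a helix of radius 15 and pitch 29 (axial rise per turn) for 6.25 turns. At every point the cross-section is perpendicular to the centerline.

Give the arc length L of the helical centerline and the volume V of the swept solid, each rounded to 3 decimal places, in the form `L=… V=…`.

2πR = 2π·15 = 94.247780
per-turn = √(94.247780² + 29²) = √(8882.6440 + 841) = √9723.6440 = 98.608539
L = 6.25 × 98.608539 = 616.303369
V = π·2.75² × L = 23.758294 × 616.303369 = 14642.316899

L=616.303 V=14642.317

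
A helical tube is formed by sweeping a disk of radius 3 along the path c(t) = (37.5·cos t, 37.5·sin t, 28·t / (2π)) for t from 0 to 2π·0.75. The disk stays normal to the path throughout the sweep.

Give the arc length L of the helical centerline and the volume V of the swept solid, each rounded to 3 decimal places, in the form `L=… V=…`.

2πR = 2π·37.5 = 235.619449
per-turn = √(235.619449² + 28²) = √(55516.5248 + 784) = √56300.5248 = 237.277316
L = 0.75 × 237.277316 = 177.957987
V = π·3² × L = 28.274334 × 177.957987 = 5031.643544

L=177.958 V=5031.644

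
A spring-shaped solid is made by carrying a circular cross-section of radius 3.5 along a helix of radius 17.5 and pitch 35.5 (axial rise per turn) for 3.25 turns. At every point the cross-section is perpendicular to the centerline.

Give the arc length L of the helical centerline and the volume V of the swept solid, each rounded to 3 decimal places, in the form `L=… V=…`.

2πR = 2π·17.5 = 109.955743
per-turn = √(109.955743² + 35.5²) = √(12090.2654 + 1260.25) = √13350.5154 = 115.544430
L = 3.25 × 115.544430 = 375.519399
V = π·3.5² × L = 38.484510 × 375.519399 = 14451.680058

L=375.519 V=14451.680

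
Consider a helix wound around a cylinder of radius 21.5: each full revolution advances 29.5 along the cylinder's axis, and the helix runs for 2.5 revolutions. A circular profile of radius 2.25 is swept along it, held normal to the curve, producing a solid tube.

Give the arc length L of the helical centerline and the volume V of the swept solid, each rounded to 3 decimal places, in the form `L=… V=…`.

L=345.680 V=5497.803

2πR = 2π·21.5 = 135.088484
per-turn = √(135.088484² + 29.5²) = √(18248.8985 + 870.25) = √19119.1485 = 138.272009
L = 2.5 × 138.272009 = 345.680023
V = π·2.25² × L = 15.904313 × 345.680023 = 5497.803219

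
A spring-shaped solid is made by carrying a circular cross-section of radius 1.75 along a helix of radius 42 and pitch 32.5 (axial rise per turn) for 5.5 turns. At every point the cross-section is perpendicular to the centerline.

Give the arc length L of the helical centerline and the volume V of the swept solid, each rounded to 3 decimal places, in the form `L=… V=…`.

L=1462.381 V=14069.758

2πR = 2π·42 = 263.893783
per-turn = √(263.893783² + 32.5²) = √(69639.9287 + 1056.25) = √70696.1787 = 265.887530
L = 5.5 × 265.887530 = 1462.381415
V = π·1.75² × L = 9.621128 × 1462.381415 = 14069.758054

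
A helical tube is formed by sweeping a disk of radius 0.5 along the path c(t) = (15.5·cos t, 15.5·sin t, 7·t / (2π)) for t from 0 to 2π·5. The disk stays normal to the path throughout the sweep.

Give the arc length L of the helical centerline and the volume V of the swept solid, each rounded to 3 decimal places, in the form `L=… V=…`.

2πR = 2π·15.5 = 97.389372
per-turn = √(97.389372² + 7²) = √(9484.6898 + 49) = √9533.6898 = 97.640616
L = 5 × 97.640616 = 488.203078
V = π·0.5² × L = 0.785398 × 488.203078 = 383.433801

L=488.203 V=383.434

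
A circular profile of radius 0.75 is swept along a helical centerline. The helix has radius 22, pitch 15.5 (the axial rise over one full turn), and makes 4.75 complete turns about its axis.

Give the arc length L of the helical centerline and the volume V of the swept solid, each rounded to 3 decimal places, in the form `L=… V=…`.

L=660.708 V=1167.567

2πR = 2π·22 = 138.230077
per-turn = √(138.230077² + 15.5²) = √(19107.5541 + 240.25) = √19347.8041 = 139.096384
L = 4.75 × 139.096384 = 660.707825
V = π·0.75² × L = 1.767146 × 660.707825 = 1167.567103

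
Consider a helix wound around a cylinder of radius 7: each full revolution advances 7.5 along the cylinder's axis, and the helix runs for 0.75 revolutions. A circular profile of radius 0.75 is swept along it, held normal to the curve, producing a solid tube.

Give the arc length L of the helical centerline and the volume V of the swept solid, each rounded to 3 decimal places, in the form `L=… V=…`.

2πR = 2π·7 = 43.982297
per-turn = √(43.982297² + 7.5²) = √(1934.4425 + 56.25) = √1990.6925 = 44.617177
L = 0.75 × 44.617177 = 33.462883
V = π·0.75² × L = 1.767146 × 33.462883 = 59.133795

L=33.463 V=59.134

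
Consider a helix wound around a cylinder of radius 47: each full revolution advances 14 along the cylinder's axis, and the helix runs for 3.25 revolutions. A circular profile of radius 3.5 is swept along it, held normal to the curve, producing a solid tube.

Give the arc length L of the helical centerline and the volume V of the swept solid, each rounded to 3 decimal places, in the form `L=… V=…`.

L=960.834 V=36977.244

2πR = 2π·47 = 295.309709
per-turn = √(295.309709² + 14²) = √(87207.8245 + 196) = √87403.8245 = 295.641378
L = 3.25 × 295.641378 = 960.834479
V = π·3.5² × L = 38.484510 × 960.834479 = 36977.244124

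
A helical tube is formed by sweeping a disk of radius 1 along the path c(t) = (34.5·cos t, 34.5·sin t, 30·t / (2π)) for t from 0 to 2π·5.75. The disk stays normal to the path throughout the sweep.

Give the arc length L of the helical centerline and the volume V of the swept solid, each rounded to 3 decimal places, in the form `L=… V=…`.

2πR = 2π·34.5 = 216.769893
per-turn = √(216.769893² + 30²) = √(46989.1866 + 900) = √47889.1866 = 218.835981
L = 5.75 × 218.835981 = 1258.306890
V = π·1² × L = 3.141593 × 1258.306890 = 3953.087683

L=1258.307 V=3953.088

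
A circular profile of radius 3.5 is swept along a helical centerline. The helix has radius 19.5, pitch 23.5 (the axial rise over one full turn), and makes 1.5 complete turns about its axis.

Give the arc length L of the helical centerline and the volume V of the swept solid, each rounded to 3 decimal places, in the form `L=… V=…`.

L=187.133 V=7201.728

2πR = 2π·19.5 = 122.522113
per-turn = √(122.522113² + 23.5²) = √(15011.6683 + 552.25) = √15563.9183 = 124.755434
L = 1.5 × 124.755434 = 187.133151
V = π·3.5² × L = 38.484510 × 187.133151 = 7201.727618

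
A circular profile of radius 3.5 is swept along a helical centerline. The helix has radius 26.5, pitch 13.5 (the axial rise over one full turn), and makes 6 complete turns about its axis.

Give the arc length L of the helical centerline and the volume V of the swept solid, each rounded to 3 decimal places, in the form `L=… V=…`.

L=1002.305 V=38573.208

2πR = 2π·26.5 = 166.504411
per-turn = √(166.504411² + 13.5²) = √(27723.7188 + 182.25) = √27905.9688 = 167.050797
L = 6 × 167.050797 = 1002.304782
V = π·3.5² × L = 38.484510 × 1002.304782 = 38573.208402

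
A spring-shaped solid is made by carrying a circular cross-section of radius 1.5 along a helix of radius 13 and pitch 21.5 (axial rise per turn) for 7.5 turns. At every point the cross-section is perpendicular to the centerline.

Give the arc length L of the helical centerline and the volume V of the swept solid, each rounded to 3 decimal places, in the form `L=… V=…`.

L=633.477 V=4477.786

2πR = 2π·13 = 81.681409
per-turn = √(81.681409² + 21.5²) = √(6671.8526 + 462.25) = √7134.1026 = 84.463617
L = 7.5 × 84.463617 = 633.477127
V = π·1.5² × L = 7.068583 × 633.477127 = 4477.785946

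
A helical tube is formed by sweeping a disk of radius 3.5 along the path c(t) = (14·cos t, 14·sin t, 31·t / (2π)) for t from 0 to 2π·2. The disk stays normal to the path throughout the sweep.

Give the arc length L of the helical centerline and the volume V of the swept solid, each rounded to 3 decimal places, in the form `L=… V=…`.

L=186.534 V=7178.685

2πR = 2π·14 = 87.964594
per-turn = √(87.964594² + 31²) = √(7737.7699 + 961) = √8698.7699 = 93.267196
L = 2 × 93.267196 = 186.534392
V = π·3.5² × L = 38.484510 × 186.534392 = 7178.684676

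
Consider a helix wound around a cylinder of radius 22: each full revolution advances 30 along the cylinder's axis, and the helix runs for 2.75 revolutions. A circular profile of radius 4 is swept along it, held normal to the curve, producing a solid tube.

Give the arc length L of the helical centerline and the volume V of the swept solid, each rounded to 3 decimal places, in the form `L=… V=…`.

2πR = 2π·22 = 138.230077
per-turn = √(138.230077² + 30²) = √(19107.5541 + 900) = √20007.5541 = 141.448062
L = 2.75 × 141.448062 = 388.982169
V = π·4² × L = 50.265482 × 388.982169 = 19552.376407

L=388.982 V=19552.376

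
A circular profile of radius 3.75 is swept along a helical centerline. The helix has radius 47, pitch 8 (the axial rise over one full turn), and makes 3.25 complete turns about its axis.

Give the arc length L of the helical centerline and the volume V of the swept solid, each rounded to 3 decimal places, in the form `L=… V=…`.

L=960.109 V=42416.301

2πR = 2π·47 = 295.309709
per-turn = √(295.309709² + 8²) = √(87207.8245 + 64) = √87271.8245 = 295.418050
L = 3.25 × 295.418050 = 960.108664
V = π·3.75² × L = 44.178647 × 960.108664 = 42416.301440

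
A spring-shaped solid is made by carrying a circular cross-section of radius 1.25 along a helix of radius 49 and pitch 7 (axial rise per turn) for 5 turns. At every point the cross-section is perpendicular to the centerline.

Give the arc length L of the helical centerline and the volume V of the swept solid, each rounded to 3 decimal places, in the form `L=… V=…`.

2πR = 2π·49 = 307.876080
per-turn = √(307.876080² + 7²) = √(94787.6807 + 49) = √94836.6807 = 307.955647
L = 5 × 307.955647 = 1539.778236
V = π·1.25² × L = 4.908739 × 1539.778236 = 7558.368742

L=1539.778 V=7558.369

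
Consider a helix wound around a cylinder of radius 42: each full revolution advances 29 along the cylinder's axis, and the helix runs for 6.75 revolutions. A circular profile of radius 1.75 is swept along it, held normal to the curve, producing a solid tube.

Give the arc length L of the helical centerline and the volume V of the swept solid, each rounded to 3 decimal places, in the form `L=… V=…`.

L=1792.007 V=17241.123

2πR = 2π·42 = 263.893783
per-turn = √(263.893783² + 29²) = √(69639.9287 + 841) = √70480.9287 = 265.482445
L = 6.75 × 265.482445 = 1792.006504
V = π·1.75² × L = 9.621128 × 1792.006504 = 17241.123063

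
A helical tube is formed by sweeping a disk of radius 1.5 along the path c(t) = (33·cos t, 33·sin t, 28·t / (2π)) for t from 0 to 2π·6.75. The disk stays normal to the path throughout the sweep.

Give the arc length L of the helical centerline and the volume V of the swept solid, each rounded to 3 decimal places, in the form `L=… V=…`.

L=1412.283 V=9982.842

2πR = 2π·33 = 207.345115
per-turn = √(207.345115² + 28²) = √(42991.9968 + 784) = √43775.9968 = 209.227142
L = 6.75 × 209.227142 = 1412.283206
V = π·1.5² × L = 7.068583 × 1412.283206 = 9982.841723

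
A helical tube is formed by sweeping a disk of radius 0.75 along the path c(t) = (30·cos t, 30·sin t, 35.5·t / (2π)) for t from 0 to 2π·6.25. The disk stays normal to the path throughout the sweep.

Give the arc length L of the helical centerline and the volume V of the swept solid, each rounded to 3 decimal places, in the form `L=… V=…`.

2πR = 2π·30 = 188.495559
per-turn = √(188.495559² + 35.5²) = √(35530.5758 + 1260.25) = √36790.8258 = 191.809348
L = 6.25 × 191.809348 = 1198.808423
V = π·0.75² × L = 1.767146 × 1198.808423 = 2118.469350

L=1198.808 V=2118.469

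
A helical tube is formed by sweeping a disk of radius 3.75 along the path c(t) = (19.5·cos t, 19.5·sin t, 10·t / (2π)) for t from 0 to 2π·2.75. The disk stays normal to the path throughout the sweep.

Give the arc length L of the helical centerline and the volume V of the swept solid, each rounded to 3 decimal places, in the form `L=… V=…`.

L=338.056 V=14934.865

2πR = 2π·19.5 = 122.522113
per-turn = √(122.522113² + 10²) = √(15011.6683 + 100) = √15111.6683 = 122.929526
L = 2.75 × 122.929526 = 338.056196
V = π·3.75² × L = 44.178647 × 338.056196 = 14934.865233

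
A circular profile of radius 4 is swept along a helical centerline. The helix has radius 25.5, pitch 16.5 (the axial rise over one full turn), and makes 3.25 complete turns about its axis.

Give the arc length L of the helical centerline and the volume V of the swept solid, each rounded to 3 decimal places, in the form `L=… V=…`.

2πR = 2π·25.5 = 160.221225
per-turn = √(160.221225² + 16.5²) = √(25670.8410 + 272.25) = √25943.0910 = 161.068591
L = 3.25 × 161.068591 = 523.472921
V = π·4² × L = 50.265482 × 523.472921 = 26312.618935

L=523.473 V=26312.619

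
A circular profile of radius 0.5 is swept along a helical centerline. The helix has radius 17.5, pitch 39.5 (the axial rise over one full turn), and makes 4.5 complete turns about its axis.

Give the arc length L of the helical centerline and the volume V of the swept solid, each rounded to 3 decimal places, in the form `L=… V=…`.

L=525.759 V=412.930

2πR = 2π·17.5 = 109.955743
per-turn = √(109.955743² + 39.5²) = √(12090.2654 + 1560.25) = √13650.5154 = 116.835420
L = 4.5 × 116.835420 = 525.759390
V = π·0.5² × L = 0.785398 × 525.759390 = 412.930460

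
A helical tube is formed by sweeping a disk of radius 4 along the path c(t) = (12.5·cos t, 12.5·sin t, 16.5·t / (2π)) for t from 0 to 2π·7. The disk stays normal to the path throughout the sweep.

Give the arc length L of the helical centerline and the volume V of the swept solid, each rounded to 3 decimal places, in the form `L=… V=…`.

L=561.780 V=28238.148

2πR = 2π·12.5 = 78.539816
per-turn = √(78.539816² + 16.5²) = √(6168.5028 + 272.25) = √6440.7528 = 80.254301
L = 7 × 80.254301 = 561.780104
V = π·4² × L = 50.265482 × 561.780104 = 28238.147942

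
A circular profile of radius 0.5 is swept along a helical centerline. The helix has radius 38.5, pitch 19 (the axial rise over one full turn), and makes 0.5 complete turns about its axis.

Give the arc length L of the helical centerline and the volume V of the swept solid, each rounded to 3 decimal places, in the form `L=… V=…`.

2πR = 2π·38.5 = 241.902634
per-turn = √(241.902634² + 19²) = √(58516.8845 + 361) = √58877.8845 = 242.647655
L = 0.5 × 242.647655 = 121.323828
V = π·0.5² × L = 0.785398 × 121.323828 = 95.287511

L=121.324 V=95.288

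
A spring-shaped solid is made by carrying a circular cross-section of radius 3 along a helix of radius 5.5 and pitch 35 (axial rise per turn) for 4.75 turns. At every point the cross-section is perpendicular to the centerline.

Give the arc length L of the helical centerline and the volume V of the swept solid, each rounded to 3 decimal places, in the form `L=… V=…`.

L=233.632 V=6605.776

2πR = 2π·5.5 = 34.557519
per-turn = √(34.557519² + 35²) = √(1194.2221 + 1225) = √2419.2221 = 49.185589
L = 4.75 × 49.185589 = 233.631546
V = π·3² × L = 28.274334 × 233.631546 = 6605.776342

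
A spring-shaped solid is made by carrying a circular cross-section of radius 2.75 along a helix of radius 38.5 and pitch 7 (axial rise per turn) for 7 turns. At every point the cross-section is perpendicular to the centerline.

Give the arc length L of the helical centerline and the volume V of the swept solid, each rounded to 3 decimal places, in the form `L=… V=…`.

2πR = 2π·38.5 = 241.902634
per-turn = √(241.902634² + 7²) = √(58516.8845 + 49) = √58565.8845 = 242.003894
L = 7 × 242.003894 = 1694.027255
V = π·2.75² × L = 23.758294 × 1694.027255 = 40247.198315

L=1694.027 V=40247.198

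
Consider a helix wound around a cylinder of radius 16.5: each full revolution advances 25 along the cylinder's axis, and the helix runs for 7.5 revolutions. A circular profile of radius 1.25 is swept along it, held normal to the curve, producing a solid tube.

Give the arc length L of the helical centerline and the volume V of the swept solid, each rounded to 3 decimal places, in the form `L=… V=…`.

2πR = 2π·16.5 = 103.672558
per-turn = √(103.672558² + 25²) = √(10747.9992 + 625) = √11372.9992 = 106.644265
L = 7.5 × 106.644265 = 799.831985
V = π·1.25² × L = 4.908739 × 799.831985 = 3926.166076

L=799.832 V=3926.166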